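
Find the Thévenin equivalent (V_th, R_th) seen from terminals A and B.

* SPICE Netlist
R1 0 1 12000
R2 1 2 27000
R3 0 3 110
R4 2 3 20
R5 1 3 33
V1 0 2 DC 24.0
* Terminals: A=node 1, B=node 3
Step 1 — V_th is the open-circuit voltage V_A - V_B (nothing connected across the terminals).
Nodal analysis, taking node 2 as the 0 V reference.
Source V1 fixes V_0 = 24 V.
KCL at each unknown node (sum of currents leaving = 0; resistances in Ω):
  Node 1: (V_1 - 24)/12000 + (V_1 - 0)/27000 + (V_1 - V_3)/33 = 0
  Node 3: (V_3 - 24)/110 + (V_3 - 0)/20 + (V_3 - V_1)/33 = 0
Collecting terms (coefficients in siemens):
  0.03042·V_1 - 0.0303·V_3 = 0.002
  0.08939·V_3 - 0.0303·V_1 = 0.2182
Determinant D = (0.03042)(0.08939) - (-0.0303)(-0.0303) = 0.001801
V_1 = [(0.002)(0.08939) - (-0.0303)(0.2182)]/D = 3.77 V
V_3 = [(0.03042)(0.2182) - (0.002)(-0.0303)]/D = 3.718 V
V_th = V_1 - V_3 = 3.77 - 3.718 = 0.05103 V
Step 2 — R_th: zero the source — replace V1 by a short circuit (node 2 merges into node 0) — and find the resistance seen between A (node 1) and B (node 3).
Reduce the network between node 1 (A) and node 3 (B) by series/parallel combination:
  Rp1 = R1 ‖ R2 (parallel, both between nodes 0 and 1) = 1/(1/12000 + 1/27000) = 8308 Ω
  Rp2 = R3 ‖ R4 (parallel, both between nodes 0 and 3) = 1/(1/110 + 1/20) = 16.92 Ω
  Rs1 = Rp1 + Rp2 (series, joined only at node 0) = 8308 + 16.92 = 8325 Ω
  Rp3 = R5 ‖ Rs1 (parallel, both between nodes 1 and 3) = 1/(1/33 + 1/8325) = 32.87 Ω
R_th = 32.87 Ω

Final answer: V_th = 0.05103 V, R_th = 32.87 Ω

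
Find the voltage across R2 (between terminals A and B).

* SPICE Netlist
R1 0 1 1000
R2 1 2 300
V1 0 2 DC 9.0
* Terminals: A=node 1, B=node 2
R1 and R2 are in series across V1 (node 0 → node 1 → node 2), and the output A–B is taken across R2, so this is a voltage divider.
Series current: I = V1/(R1 + R2) = 9/(1000 + 300) = 9/1300 = 0.006923 A
V_R2 = I × R2 = V1 × R2/(R1 + R2) = 9 × 300/1300 = 2.077 V

Final answer: 2.077 V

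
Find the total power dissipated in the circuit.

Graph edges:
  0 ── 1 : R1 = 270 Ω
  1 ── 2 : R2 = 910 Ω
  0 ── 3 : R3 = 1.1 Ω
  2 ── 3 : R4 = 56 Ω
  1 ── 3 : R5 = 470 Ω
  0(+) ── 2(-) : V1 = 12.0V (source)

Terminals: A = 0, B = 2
Nodal analysis, taking node 2 as the 0 V reference.
Source V1 fixes V_0 = 12 V.
KCL at each unknown node (sum of currents leaving = 0; resistances in Ω):
  Node 1: (V_1 - 12)/270 + (V_1 - 0)/910 + (V_1 - V_3)/470 = 0
  Node 3: (V_3 - 12)/1.1 + (V_3 - 0)/56 + (V_3 - V_1)/470 = 0
Collecting terms (coefficients in siemens):
  0.00693·V_1 - 0.002128·V_3 = 0.04444
  0.9291·V_3 - 0.002128·V_1 = 10.91
Determinant D = (0.00693)(0.9291) - (-0.002128)(-0.002128) = 0.006434
V_1 = [(0.04444)(0.9291) - (-0.002128)(10.91)]/D = 10.03 V
V_3 = [(0.00693)(10.91) - (0.04444)(-0.002128)]/D = 11.76 V
Power in each resistor, P = (ΔV)²/R:
  P_R1 = (12 - 10.03)²/270 = 0.01445 W
  P_R2 = (10.03 - 0)²/910 = 0.1104 W
  P_R3 = (12 - 11.76)²/1.1 = 0.05028 W
  P_R4 = (0 - 11.76)²/56 = 2.472 W
  P_R5 = (10.03 - 11.76)²/470 = 0.00644 W
P_total = P_R1 + P_R2 + P_R3 + P_R4 + P_R5 = 2.653 W

Final answer: 2.653 W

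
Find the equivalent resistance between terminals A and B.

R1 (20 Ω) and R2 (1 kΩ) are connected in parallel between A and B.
Reduce the network between node 0 (A) and node 1 (B) by series/parallel combination:
  Rp1 = R1 ‖ R2 (parallel, both between nodes 0 and 1) = 1/(1/20 + 1/1000) = 19.61 Ω
R_eq = 19.61 Ω

Final answer: 19.61 Ω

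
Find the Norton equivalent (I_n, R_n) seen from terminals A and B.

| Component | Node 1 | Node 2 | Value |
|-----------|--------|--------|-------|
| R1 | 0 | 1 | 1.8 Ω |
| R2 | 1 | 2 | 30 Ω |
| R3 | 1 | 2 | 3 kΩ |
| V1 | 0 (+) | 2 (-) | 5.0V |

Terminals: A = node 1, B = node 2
Find the Thévenin equivalent first; then I_n = V_th/R_th and R_n = R_th.
Step 1 — V_th is the open-circuit voltage V_A - V_B (nothing connected across the terminals).
Nodal analysis, taking node 2 as the 0 V reference.
Source V1 fixes V_0 = 5 V.
KCL at each unknown node (sum of currents leaving = 0; resistances in Ω):
  Node 1: (V_1 - 5)/1.8 + (V_1 - 0)/30 + (V_1 - 0)/3000 = 0
Collecting terms: 0.5892 × V_1 = 2.778  =>  V_1 = 4.714 V
V_th = V_1 - V_2 = 4.714 - 0 = 4.714 V
Step 2 — R_th: zero the source — replace V1 by a short circuit (node 2 merges into node 0) — and find the resistance seen between A (node 1) and B (node 0).
Reduce the network between node 1 (A) and node 0 (B) by series/parallel combination:
  Rp1 = R1 ‖ R2 ‖ R3 (parallel, all between nodes 0 and 1) = 1/(1/1.8 + 1/30 + 1/3000) = 1.697 Ω
R_th = 1.697 Ω
I_n = V_th/R_th = 4.714/1.697 = 2.778 A, and R_n = R_th = 1.697 Ω

Final answer: I_n = 2.778 A, R_n = 1.697 Ω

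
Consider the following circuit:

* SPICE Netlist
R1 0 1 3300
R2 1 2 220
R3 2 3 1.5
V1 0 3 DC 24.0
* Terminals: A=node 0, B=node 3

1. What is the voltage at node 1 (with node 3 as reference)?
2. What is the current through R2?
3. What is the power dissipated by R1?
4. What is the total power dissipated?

Nodal analysis, taking node 3 as the 0 V reference.
Source V1 fixes V_0 = 24 V.
KCL at each unknown node (sum of currents leaving = 0; resistances in Ω):
  Node 1: (V_1 - 24)/3300 + (V_1 - V_2)/220 = 0
  Node 2: (V_2 - V_1)/220 + (V_2 - 0)/1.5 = 0
Collecting terms (coefficients in siemens):
  0.004848·V_1 - 0.004545·V_2 = 0.007273
  0.6712·V_2 - 0.004545·V_1 = 0
Determinant D = (0.004848)(0.6712) - (-0.004545)(-0.004545) = 0.003234
V_1 = [(0.007273)(0.6712) - (-0.004545)(0)]/D = 1.51 V
V_2 = [(0.004848)(0) - (0.007273)(-0.004545)]/D = 0.01022 V
Part 1:
  Read off the nodal solution: V_1 = 1.51 V
Part 2:
  I_R2 = (V_1 - V_2)/R2 = (1.51 - 0.01022)/220 = 0.006815 A
  Magnitude: I_R2 = 0.006815 A
Part 3:
  I_R1 = (V_0 - V_1)/R1 = (24 - 1.51)/3300 = 0.006815 A
  P_R1 = I_R1² × R1 = (0.006815)² × 3300 = 0.1533 W
Part 4:
  Power in each resistor, P = (ΔV)²/R:
    P_R1 = (24 - 1.51)²/3300 = 0.1533 W
    P_R2 = (1.51 - 0.01022)²/220 = 0.01022 W
    P_R3 = (0.01022 - 0)²/1.5 = 0.00006967 W
  P_total = P_R1 + P_R2 + P_R3 = 0.1636 W

Final answers:
1. V_1 = 1.51 V
2. I_R2 = 0.006815 A
3. P_R1 = 0.1533 W
4. P_total = 0.1636 W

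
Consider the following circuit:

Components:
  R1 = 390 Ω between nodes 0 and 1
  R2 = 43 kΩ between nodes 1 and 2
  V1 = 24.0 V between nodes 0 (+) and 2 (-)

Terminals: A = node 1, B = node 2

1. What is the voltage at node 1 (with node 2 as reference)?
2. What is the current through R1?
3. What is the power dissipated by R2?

Nodal analysis, taking node 2 as the 0 V reference.
Source V1 fixes V_0 = 24 V.
KCL at each unknown node (sum of currents leaving = 0; resistances in Ω):
  Node 1: (V_1 - 24)/390 + (V_1 - 0)/43000 = 0
Collecting terms: 0.002587 × V_1 = 0.06154  =>  V_1 = 23.78 V
Part 1:
  Read off the nodal solution: V_1 = 23.78 V
Part 2:
  I_R1 = (V_0 - V_1)/R1 = (24 - 23.78)/390 = 0.0005531 A
  Magnitude: I_R1 = 0.0005531 A
Part 3:
  I_R2 = (V_1 - V_2)/R2 = (23.78 - 0)/43000 = 0.0005531 A
  P_R2 = I_R2² × R2 = (0.0005531)² × 43000 = 0.01316 W

Final answers:
1. V_1 = 23.78 V
2. I_R1 = 0.0005531 A
3. P_R2 = 0.01316 W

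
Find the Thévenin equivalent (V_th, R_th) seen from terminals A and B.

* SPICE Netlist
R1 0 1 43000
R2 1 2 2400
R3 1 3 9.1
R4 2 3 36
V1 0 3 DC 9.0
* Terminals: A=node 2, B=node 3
Step 1 — V_th is the open-circuit voltage V_A - V_B (nothing connected across the terminals).
Nodal analysis, taking node 3 as the 0 V reference.
Source V1 fixes V_0 = 9 V.
KCL at each unknown node (sum of currents leaving = 0; resistances in Ω):
  Node 1: (V_1 - 9)/43000 + (V_1 - V_2)/2400 + (V_1 - 0)/9.1 = 0
  Node 2: (V_2 - V_1)/2400 + (V_2 - 0)/36 = 0
Collecting terms (coefficients in siemens):
  0.1103·V_1 - 0.0004167·V_2 = 0.0002093
  0.02819·V_2 - 0.0004167·V_1 = 0
Determinant D = (0.1103)(0.02819) - (-0.0004167)(-0.0004167) = 0.003111
V_1 = [(0.0002093)(0.02819) - (-0.0004167)(0)]/D = 0.001897 V
V_2 = [(0.1103)(0) - (0.0002093)(-0.0004167)]/D = 0.00002804 V
V_th = V_2 - V_3 = 0.00002804 - 0 = 0.00002804 V
Step 2 — R_th: zero the source — replace V1 by a short circuit (node 3 merges into node 0) — and find the resistance seen between A (node 2) and B (node 0).
Reduce the network between node 2 (A) and node 0 (B) by series/parallel combination:
  Rp1 = R1 ‖ R3 (parallel, both between nodes 0 and 1) = 1/(1/43000 + 1/9.1) = 9.098 Ω
  Rs1 = R2 + Rp1 (series, joined only at node 1) = 2400 + 9.098 = 2409 Ω
  Rp2 = R4 ‖ Rs1 (parallel, both between nodes 0 and 2) = 1/(1/36 + 1/2409) = 35.47 Ω
R_th = 35.47 Ω

Final answer: V_th = 2.804e-05 V, R_th = 35.47 Ω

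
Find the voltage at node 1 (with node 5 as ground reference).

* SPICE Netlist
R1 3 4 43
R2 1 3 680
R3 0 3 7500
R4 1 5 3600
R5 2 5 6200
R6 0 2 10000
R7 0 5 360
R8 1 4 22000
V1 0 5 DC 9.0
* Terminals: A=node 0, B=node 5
Nodal analysis, taking node 5 as the 0 V reference.
Source V1 fixes V_0 = 9 V.
KCL at each unknown node (sum of currents leaving = 0; resistances in Ω):
  Node 1: (V_1 - V_3)/680 + (V_1 - 0)/3600 + (V_1 - V_4)/22000 = 0
  Node 2: (V_2 - 0)/6200 + (V_2 - 9)/10000 = 0
  Node 3: (V_3 - V_4)/43 + (V_3 - V_1)/680 + (V_3 - 9)/7500 = 0
  Node 4: (V_4 - V_3)/43 + (V_4 - V_1)/22000 = 0
Collecting terms (coefficients in siemens):
  0.001794·V_1 - 0.001471·V_3 - 0.00004545·V_4 = 0
  0.0002613·V_2 = 0.0009
  0.02486·V_3 - 0.001471·V_1 - 0.02326·V_4 = 0.0012
  0.0233·V_4 - 0.00004545·V_1 - 0.02326·V_3 = 0
Solving these 4 simultaneous equations (Gaussian elimination) gives:
  V_1 = 2.755 V, V_2 = 3.444 V, V_3 = 3.26 V, V_4 = 3.259 V
The requested potential is V_1 = 2.755 V.

Final answer: V_1 = 2.755 V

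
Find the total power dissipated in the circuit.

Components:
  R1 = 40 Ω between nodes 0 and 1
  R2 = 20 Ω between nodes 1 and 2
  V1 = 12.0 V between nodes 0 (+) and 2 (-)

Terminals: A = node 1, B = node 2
Nodal analysis, taking node 2 as the 0 V reference.
Source V1 fixes V_0 = 12 V.
KCL at each unknown node (sum of currents leaving = 0; resistances in Ω):
  Node 1: (V_1 - 12)/40 + (V_1 - 0)/20 = 0
Collecting terms: 0.075 × V_1 = 0.3  =>  V_1 = 4 V
Power in each resistor, P = (ΔV)²/R:
  P_R1 = (12 - 4)²/40 = 1.6 W
  P_R2 = (4 - 0)²/20 = 0.8 W
P_total = P_R1 + P_R2 = 2.4 W

Final answer: 2.4 W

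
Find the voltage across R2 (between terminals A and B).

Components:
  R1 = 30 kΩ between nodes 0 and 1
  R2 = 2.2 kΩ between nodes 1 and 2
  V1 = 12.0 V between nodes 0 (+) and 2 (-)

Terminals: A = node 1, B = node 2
R1 and R2 are in series across V1 (node 0 → node 1 → node 2), and the output A–B is taken across R2, so this is a voltage divider.
Series current: I = V1/(R1 + R2) = 12/(30000 + 2200) = 12/32200 = 0.0003727 A
V_R2 = I × R2 = V1 × R2/(R1 + R2) = 12 × 2200/32200 = 0.8199 V

Final answer: 0.8199 V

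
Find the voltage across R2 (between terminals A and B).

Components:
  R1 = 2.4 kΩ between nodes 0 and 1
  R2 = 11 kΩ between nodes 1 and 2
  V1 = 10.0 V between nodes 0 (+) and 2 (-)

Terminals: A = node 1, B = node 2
R1 and R2 are in series across V1 (node 0 → node 1 → node 2), and the output A–B is taken across R2, so this is a voltage divider.
Series current: I = V1/(R1 + R2) = 10/(2400 + 11000) = 10/13400 = 0.0007463 A
V_R2 = I × R2 = V1 × R2/(R1 + R2) = 10 × 11000/13400 = 8.209 V

Final answer: 8.209 V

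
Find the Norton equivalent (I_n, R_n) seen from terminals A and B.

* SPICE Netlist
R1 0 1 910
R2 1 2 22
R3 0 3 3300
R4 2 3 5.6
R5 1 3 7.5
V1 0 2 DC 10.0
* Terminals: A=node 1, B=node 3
Find the Thévenin equivalent first; then I_n = V_th/R_th and R_n = R_th.
Step 1 — V_th is the open-circuit voltage V_A - V_B (nothing connected across the terminals).
Nodal analysis, taking node 2 as the 0 V reference.
Source V1 fixes V_0 = 10 V.
KCL at each unknown node (sum of currents leaving = 0; resistances in Ω):
  Node 1: (V_1 - 10)/910 + (V_1 - 0)/22 + (V_1 - V_3)/7.5 = 0
  Node 3: (V_3 - 10)/3300 + (V_3 - 0)/5.6 + (V_3 - V_1)/7.5 = 0
Collecting terms (coefficients in siemens):
  0.1799·V_1 - 0.1333·V_3 = 0.01099
  0.3122·V_3 - 0.1333·V_1 = 0.00303
Determinant D = (0.1799)(0.3122) - (-0.1333)(-0.1333) = 0.03838
V_1 = [(0.01099)(0.3122) - (-0.1333)(0.00303)]/D = 0.09991 V
V_3 = [(0.1799)(0.00303) - (0.01099)(-0.1333)]/D = 0.05237 V
V_th = V_1 - V_3 = 0.09991 - 0.05237 = 0.04753 V
Step 2 — R_th: zero the source — replace V1 by a short circuit (node 2 merges into node 0) — and find the resistance seen between A (node 1) and B (node 3).
Reduce the network between node 1 (A) and node 3 (B) by series/parallel combination:
  Rp1 = R1 ‖ R2 (parallel, both between nodes 0 and 1) = 1/(1/910 + 1/22) = 21.48 Ω
  Rp2 = R3 ‖ R4 (parallel, both between nodes 0 and 3) = 1/(1/3300 + 1/5.6) = 5.591 Ω
  Rs1 = Rp1 + Rp2 (series, joined only at node 0) = 21.48 + 5.591 = 27.07 Ω
  Rp3 = R5 ‖ Rs1 (parallel, both between nodes 1 and 3) = 1/(1/7.5 + 1/27.07) = 5.873 Ω
R_th = 5.873 Ω
I_n = V_th/R_th = 0.04753/5.873 = 0.008094 A, and R_n = R_th = 5.873 Ω

Final answer: I_n = 0.008094 A, R_n = 5.873 Ω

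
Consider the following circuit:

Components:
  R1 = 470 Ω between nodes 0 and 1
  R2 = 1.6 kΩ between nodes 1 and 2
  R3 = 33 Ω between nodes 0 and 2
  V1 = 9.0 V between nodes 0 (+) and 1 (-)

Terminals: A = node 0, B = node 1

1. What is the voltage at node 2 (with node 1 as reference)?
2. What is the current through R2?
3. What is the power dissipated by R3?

Nodal analysis, taking node 1 as the 0 V reference.
Source V1 fixes V_0 = 9 V.
KCL at each unknown node (sum of currents leaving = 0; resistances in Ω):
  Node 2: (V_2 - 0)/1600 + (V_2 - 9)/33 = 0
Collecting terms: 0.03093 × V_2 = 0.2727  =>  V_2 = 8.818 V
Part 1:
  Read off the nodal solution: V_2 = 8.818 V
Part 2:
  I_R2 = (V_1 - V_2)/R2 = (0 - 8.818)/1600 = -0.005511 A
  Magnitude: I_R2 = 0.005511 A
Part 3:
  I_R3 = (V_0 - V_2)/R3 = (9 - 8.818)/33 = 0.005511 A
  P_R3 = I_R3² × R3 = (0.005511)² × 33 = 0.001002 W

Final answers:
1. V_2 = 8.818 V
2. I_R2 = 0.005511 A
3. P_R3 = 0.001002 W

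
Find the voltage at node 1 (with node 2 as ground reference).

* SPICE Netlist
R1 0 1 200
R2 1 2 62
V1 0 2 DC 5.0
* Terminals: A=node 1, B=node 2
Nodal analysis, taking node 2 as the 0 V reference.
Source V1 fixes V_0 = 5 V.
KCL at each unknown node (sum of currents leaving = 0; resistances in Ω):
  Node 1: (V_1 - 5)/200 + (V_1 - 0)/62 = 0
Collecting terms: 0.02113 × V_1 = 0.025  =>  V_1 = 1.183 V
The requested potential is V_1 = 1.183 V.

Final answer: V_1 = 1.183 V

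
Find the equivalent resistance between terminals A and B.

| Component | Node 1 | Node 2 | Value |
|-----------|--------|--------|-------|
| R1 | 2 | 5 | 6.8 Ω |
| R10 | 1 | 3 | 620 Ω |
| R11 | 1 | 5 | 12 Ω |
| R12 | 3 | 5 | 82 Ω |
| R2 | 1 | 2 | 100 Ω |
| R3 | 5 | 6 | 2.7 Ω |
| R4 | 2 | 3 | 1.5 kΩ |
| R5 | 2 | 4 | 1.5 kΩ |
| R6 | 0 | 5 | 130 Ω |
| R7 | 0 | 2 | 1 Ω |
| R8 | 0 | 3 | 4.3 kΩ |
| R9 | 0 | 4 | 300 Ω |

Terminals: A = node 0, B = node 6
The network is not a plain series/parallel combination. Inject a 1 A test current into terminal A (node 0) and return it from terminal B (node 6); then R_eq = V_A / (1 A).
Nodal analysis, taking node 6 as the 0 V reference.
Current source I_test pushes 1 A into node 0 and draws it out of node 6.
KCL at each unknown node (sum of currents leaving = 0; resistances in Ω):
  Node 0: (V_0 - V_5)/130 + (V_0 - V_2)/1 + (V_0 - V_3)/4300 + (V_0 - V_4)/300 - 1 = 0
  Node 1: (V_1 - V_2)/100 + (V_1 - V_3)/620 + (V_1 - V_5)/12 = 0
  Node 2: (V_2 - V_0)/1 + (V_2 - V_1)/100 + (V_2 - V_5)/6.8 + (V_2 - V_3)/1500 + (V_2 - V_4)/1500 = 0
  Node 3: (V_3 - V_0)/4300 + (V_3 - V_1)/620 + (V_3 - V_2)/1500 + (V_3 - V_5)/82 = 0
  Node 4: (V_4 - V_0)/300 + (V_4 - V_2)/1500 = 0
  Node 5: (V_5 - V_0)/130 + (V_5 - V_1)/12 + (V_5 - V_2)/6.8 + (V_5 - V_3)/82 + (V_5 - 0)/2.7 = 0
Collecting terms (coefficients in siemens):
  1.011·V_0 - 1·V_2 - 0.0002326·V_3 - 0.003333·V_4 - 0.007692·V_5 = 1
  0.09495·V_1 - 0.01·V_2 - 0.001613·V_3 - 0.08333·V_5 = 0
  1.158·V_2 - 1·V_0 - 0.01·V_1 - 0.0006667·V_3 - 0.0006667·V_4 - 0.1471·V_5 = 0
  0.01471·V_3 - 0.0002326·V_0 - 0.001613·V_1 - 0.0006667·V_2 - 0.0122·V_5 = 0
  0.004·V_4 - 0.003333·V_0 - 0.0006667·V_2 = 0
  0.6206·V_5 - 0.007692·V_0 - 0.08333·V_1 - 0.1471·V_2 - 0.0122·V_3 = 0
Solving these 6 simultaneous equations (Gaussian elimination) gives:
  V_0 = 9.677 V, V_1 = 3.343 V, V_2 = 8.733 V, V_3 = 3.154 V
  V_4 = 9.52 V, V_5 = 2.7 V
R_eq = V_0 / 1 A = 9.677 Ω

Final answer: 9.677 Ω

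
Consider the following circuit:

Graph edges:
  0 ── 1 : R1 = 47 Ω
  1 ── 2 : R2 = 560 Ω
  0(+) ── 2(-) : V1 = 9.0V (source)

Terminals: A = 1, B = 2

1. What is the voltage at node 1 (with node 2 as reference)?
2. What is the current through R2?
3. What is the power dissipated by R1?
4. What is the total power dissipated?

Nodal analysis, taking node 2 as the 0 V reference.
Source V1 fixes V_0 = 9 V.
KCL at each unknown node (sum of currents leaving = 0; resistances in Ω):
  Node 1: (V_1 - 9)/47 + (V_1 - 0)/560 = 0
Collecting terms: 0.02306 × V_1 = 0.1915  =>  V_1 = 8.303 V
Part 1:
  Read off the nodal solution: V_1 = 8.303 V
Part 2:
  I_R2 = (V_1 - V_2)/R2 = (8.303 - 0)/560 = 0.01483 A
  Magnitude: I_R2 = 0.01483 A
Part 3:
  I_R1 = (V_0 - V_1)/R1 = (9 - 8.303)/47 = 0.01483 A
  P_R1 = I_R1² × R1 = (0.01483)² × 47 = 0.01033 W
Part 4:
  Power in each resistor, P = (ΔV)²/R:
    P_R1 = (9 - 8.303)²/47 = 0.01033 W
    P_R2 = (8.303 - 0)²/560 = 0.1231 W
  P_total = P_R1 + P_R2 = 0.1334 W

Final answers:
1. V_1 = 8.303 V
2. I_R2 = 0.01483 A
3. P_R1 = 0.01033 W
4. P_total = 0.1334 W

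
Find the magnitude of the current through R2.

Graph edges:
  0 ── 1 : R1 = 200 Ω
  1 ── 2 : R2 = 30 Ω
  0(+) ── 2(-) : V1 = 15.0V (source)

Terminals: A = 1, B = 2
Nodal analysis, taking node 2 as the 0 V reference.
Source V1 fixes V_0 = 15 V.
KCL at each unknown node (sum of currents leaving = 0; resistances in Ω):
  Node 1: (V_1 - 15)/200 + (V_1 - 0)/30 = 0
Collecting terms: 0.03833 × V_1 = 0.075  =>  V_1 = 1.957 V
I_R2 = (V_1 - V_2)/R2 = (1.957 - 0)/30 = 0.06522 A
|I_R2| = 0.06522 A

Final answer: |I_R2| = 0.06522 A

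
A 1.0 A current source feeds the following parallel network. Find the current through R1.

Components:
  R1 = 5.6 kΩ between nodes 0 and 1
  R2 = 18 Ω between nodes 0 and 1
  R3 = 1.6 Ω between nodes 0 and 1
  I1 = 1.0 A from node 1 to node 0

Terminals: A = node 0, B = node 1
All resistors sit directly between nodes 0 and 1, so they are in parallel and share one voltage V; the full source current 1 A splits among them.
1/R_par = 1/5600 + 1/18 + 1/1.6 = 0.6807 S  =>  R_par = 1.469 Ω
V = I × R_par = 1 × 1.469 = 1.469 V
I_R1 = V/R1 = 1.469/5600 = 0.0002623 A

Final answer: 0.0002623 A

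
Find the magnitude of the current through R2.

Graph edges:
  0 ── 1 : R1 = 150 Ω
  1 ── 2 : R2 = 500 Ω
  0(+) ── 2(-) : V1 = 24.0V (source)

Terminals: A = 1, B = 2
Nodal analysis, taking node 2 as the 0 V reference.
Source V1 fixes V_0 = 24 V.
KCL at each unknown node (sum of currents leaving = 0; resistances in Ω):
  Node 1: (V_1 - 24)/150 + (V_1 - 0)/500 = 0
Collecting terms: 0.008667 × V_1 = 0.16  =>  V_1 = 18.46 V
I_R2 = (V_1 - V_2)/R2 = (18.46 - 0)/500 = 0.03692 A
|I_R2| = 0.03692 A

Final answer: |I_R2| = 0.03692 A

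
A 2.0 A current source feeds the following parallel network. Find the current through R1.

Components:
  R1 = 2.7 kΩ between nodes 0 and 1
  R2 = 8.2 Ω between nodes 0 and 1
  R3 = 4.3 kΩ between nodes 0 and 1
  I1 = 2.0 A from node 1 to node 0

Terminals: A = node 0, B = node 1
All resistors sit directly between nodes 0 and 1, so they are in parallel and share one voltage V; the full source current 2 A splits among them.
1/R_par = 1/2700 + 1/8.2 + 1/4300 = 0.1226 S  =>  R_par = 8.16 Ω
V = I × R_par = 2 × 8.16 = 16.32 V
I_R1 = V/R1 = 16.32/2700 = 0.006044 A

Final answer: 0.006044 A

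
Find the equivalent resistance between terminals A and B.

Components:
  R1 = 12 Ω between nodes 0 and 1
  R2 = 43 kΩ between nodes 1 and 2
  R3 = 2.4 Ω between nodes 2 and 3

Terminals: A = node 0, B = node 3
Reduce the network between node 0 (A) and node 3 (B) by series/parallel combination:
  Rs1 = R1 + R2 (series, joined only at node 1) = 12 + 43000 = 43010 Ω
  Rs2 = R3 + Rs1 (series, joined only at node 2) = 2.4 + 43010 = 43010 Ω
R_eq = 43.01 kΩ

Final answer: 43.01 kΩ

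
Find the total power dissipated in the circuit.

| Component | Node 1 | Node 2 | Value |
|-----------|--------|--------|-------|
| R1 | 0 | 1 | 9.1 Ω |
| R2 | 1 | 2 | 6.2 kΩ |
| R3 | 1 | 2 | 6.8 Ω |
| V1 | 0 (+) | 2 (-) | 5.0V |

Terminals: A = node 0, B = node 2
Nodal analysis, taking node 2 as the 0 V reference.
Source V1 fixes V_0 = 5 V.
KCL at each unknown node (sum of currents leaving = 0; resistances in Ω):
  Node 1: (V_1 - 5)/9.1 + (V_1 - 0)/6200 + (V_1 - 0)/6.8 = 0
Collecting terms: 0.2571 × V_1 = 0.5495  =>  V_1 = 2.137 V
Power in each resistor, P = (ΔV)²/R:
  P_R1 = (5 - 2.137)²/9.1 = 0.9007 W
  P_R2 = (2.137 - 0)²/6200 = 0.0007366 W
  P_R3 = (2.137 - 0)²/6.8 = 0.6716 W
P_total = P_R1 + P_R2 + P_R3 = 1.573 W

Final answer: 1.573 W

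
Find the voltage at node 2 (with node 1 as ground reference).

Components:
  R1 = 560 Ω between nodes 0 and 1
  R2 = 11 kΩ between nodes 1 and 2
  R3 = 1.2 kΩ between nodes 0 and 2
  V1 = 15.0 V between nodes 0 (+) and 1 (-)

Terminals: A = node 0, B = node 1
Nodal analysis, taking node 1 as the 0 V reference.
Source V1 fixes V_0 = 15 V.
KCL at each unknown node (sum of currents leaving = 0; resistances in Ω):
  Node 2: (V_2 - 0)/11000 + (V_2 - 15)/1200 = 0
Collecting terms: 0.0009242 × V_2 = 0.0125  =>  V_2 = 13.52 V
The requested potential is V_2 = 13.52 V.

Final answer: V_2 = 13.52 V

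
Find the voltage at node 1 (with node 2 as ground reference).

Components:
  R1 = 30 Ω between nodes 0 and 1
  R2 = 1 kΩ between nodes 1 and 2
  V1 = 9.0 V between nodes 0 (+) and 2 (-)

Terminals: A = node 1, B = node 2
Nodal analysis, taking node 2 as the 0 V reference.
Source V1 fixes V_0 = 9 V.
KCL at each unknown node (sum of currents leaving = 0; resistances in Ω):
  Node 1: (V_1 - 9)/30 + (V_1 - 0)/1000 = 0
Collecting terms: 0.03433 × V_1 = 0.3  =>  V_1 = 8.738 V
The requested potential is V_1 = 8.738 V.

Final answer: V_1 = 8.738 V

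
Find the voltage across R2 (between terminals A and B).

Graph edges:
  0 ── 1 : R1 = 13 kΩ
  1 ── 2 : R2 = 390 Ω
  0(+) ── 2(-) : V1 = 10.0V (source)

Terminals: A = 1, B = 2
R1 and R2 are in series across V1 (node 0 → node 1 → node 2), and the output A–B is taken across R2, so this is a voltage divider.
Series current: I = V1/(R1 + R2) = 10/(13000 + 390) = 10/13390 = 0.0007468 A
V_R2 = I × R2 = V1 × R2/(R1 + R2) = 10 × 390/13390 = 0.2913 V

Final answer: 0.2913 V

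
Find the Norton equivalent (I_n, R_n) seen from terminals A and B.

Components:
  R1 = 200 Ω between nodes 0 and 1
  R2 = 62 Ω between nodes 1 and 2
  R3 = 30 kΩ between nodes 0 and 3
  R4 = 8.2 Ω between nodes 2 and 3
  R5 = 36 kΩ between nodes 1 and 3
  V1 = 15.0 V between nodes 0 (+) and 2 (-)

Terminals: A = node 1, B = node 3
Find the Thévenin equivalent first; then I_n = V_th/R_th and R_n = R_th.
Step 1 — V_th is the open-circuit voltage V_A - V_B (nothing connected across the terminals).
Nodal analysis, taking node 2 as the 0 V reference.
Source V1 fixes V_0 = 15 V.
KCL at each unknown node (sum of currents leaving = 0; resistances in Ω):
  Node 1: (V_1 - 15)/200 + (V_1 - 0)/62 + (V_1 - V_3)/36000 = 0
  Node 3: (V_3 - 15)/30000 + (V_3 - 0)/8.2 + (V_3 - V_1)/36000 = 0
Collecting terms (coefficients in siemens):
  0.02116·V_1 - 0.00002778·V_3 = 0.075
  0.122·V_3 - 0.00002778·V_1 = 0.0005
Determinant D = (0.02116)(0.122) - (-0.00002778)(-0.00002778) = 0.002581
V_1 = [(0.075)(0.122) - (-0.00002778)(0.0005)]/D = 3.545 V
V_3 = [(0.02116)(0.0005) - (0.075)(-0.00002778)]/D = 0.004905 V
V_th = V_1 - V_3 = 3.545 - 0.004905 = 3.54 V
Step 2 — R_th: zero the source — replace V1 by a short circuit (node 2 merges into node 0) — and find the resistance seen between A (node 1) and B (node 3).
Reduce the network between node 1 (A) and node 3 (B) by series/parallel combination:
  Rp1 = R1 ‖ R2 (parallel, both between nodes 0 and 1) = 1/(1/200 + 1/62) = 47.33 Ω
  Rp2 = R3 ‖ R4 (parallel, both between nodes 0 and 3) = 1/(1/30000 + 1/8.2) = 8.198 Ω
  Rs1 = Rp1 + Rp2 (series, joined only at node 0) = 47.33 + 8.198 = 55.53 Ω
  Rp3 = R5 ‖ Rs1 (parallel, both between nodes 1 and 3) = 1/(1/36000 + 1/55.53) = 55.44 Ω
R_th = 55.44 Ω
I_n = V_th/R_th = 3.54/55.44 = 0.06385 A, and R_n = R_th = 55.44 Ω

Final answer: I_n = 0.06385 A, R_n = 55.44 Ω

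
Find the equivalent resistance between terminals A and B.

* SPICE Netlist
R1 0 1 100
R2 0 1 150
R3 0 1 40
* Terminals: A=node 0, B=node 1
Reduce the network between node 0 (A) and node 1 (B) by series/parallel combination:
  Rp1 = R1 ‖ R2 ‖ R3 (parallel, all between nodes 0 and 1) = 1/(1/100 + 1/150 + 1/40) = 24 Ω
R_eq = 24 Ω

Final answer: 24 Ω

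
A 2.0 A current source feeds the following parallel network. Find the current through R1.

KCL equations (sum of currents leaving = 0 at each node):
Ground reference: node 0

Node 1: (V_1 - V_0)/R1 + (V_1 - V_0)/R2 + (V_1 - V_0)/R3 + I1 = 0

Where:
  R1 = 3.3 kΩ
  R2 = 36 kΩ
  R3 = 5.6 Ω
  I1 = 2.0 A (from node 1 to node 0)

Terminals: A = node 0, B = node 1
All resistors sit directly between nodes 0 and 1, so they are in parallel and share one voltage V; the full source current 2 A splits among them.
1/R_par = 1/3300 + 1/36000 + 1/5.6 = 0.1789 S  =>  R_par = 5.59 Ω
V = I × R_par = 2 × 5.59 = 11.18 V
I_R1 = V/R1 = 11.18/3300 = 0.003388 A

Final answer: 0.003388 A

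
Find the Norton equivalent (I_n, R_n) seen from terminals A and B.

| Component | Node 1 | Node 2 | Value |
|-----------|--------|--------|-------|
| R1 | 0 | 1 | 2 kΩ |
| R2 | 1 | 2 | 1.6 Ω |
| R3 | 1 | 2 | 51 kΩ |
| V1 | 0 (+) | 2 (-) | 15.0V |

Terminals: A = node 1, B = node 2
Find the Thévenin equivalent first; then I_n = V_th/R_th and R_n = R_th.
Step 1 — V_th is the open-circuit voltage V_A - V_B (nothing connected across the terminals).
Nodal analysis, taking node 2 as the 0 V reference.
Source V1 fixes V_0 = 15 V.
KCL at each unknown node (sum of currents leaving = 0; resistances in Ω):
  Node 1: (V_1 - 15)/2000 + (V_1 - 0)/1.6 + (V_1 - 0)/51000 = 0
Collecting terms: 0.6255 × V_1 = 0.0075  =>  V_1 = 0.01199 V
V_th = V_1 - V_2 = 0.01199 - 0 = 0.01199 V
Step 2 — R_th: zero the source — replace V1 by a short circuit (node 2 merges into node 0) — and find the resistance seen between A (node 1) and B (node 0).
Reduce the network between node 1 (A) and node 0 (B) by series/parallel combination:
  Rp1 = R1 ‖ R2 ‖ R3 (parallel, all between nodes 0 and 1) = 1/(1/2000 + 1/1.6 + 1/51000) = 1.599 Ω
R_th = 1.599 Ω
I_n = V_th/R_th = 0.01199/1.599 = 0.0075 A, and R_n = R_th = 1.599 Ω

Final answer: I_n = 0.0075 A, R_n = 1.599 Ω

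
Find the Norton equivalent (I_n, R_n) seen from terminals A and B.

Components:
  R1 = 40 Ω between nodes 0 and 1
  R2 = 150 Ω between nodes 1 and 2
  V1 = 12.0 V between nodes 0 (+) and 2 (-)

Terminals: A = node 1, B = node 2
Find the Thévenin equivalent first; then I_n = V_th/R_th and R_n = R_th.
Step 1 — V_th is the open-circuit voltage V_A - V_B (nothing connected across the terminals).
Nodal analysis, taking node 2 as the 0 V reference.
Source V1 fixes V_0 = 12 V.
KCL at each unknown node (sum of currents leaving = 0; resistances in Ω):
  Node 1: (V_1 - 12)/40 + (V_1 - 0)/150 = 0
Collecting terms: 0.03167 × V_1 = 0.3  =>  V_1 = 9.474 V
V_th = V_1 - V_2 = 9.474 - 0 = 9.474 V
Step 2 — R_th: zero the source — replace V1 by a short circuit (node 2 merges into node 0) — and find the resistance seen between A (node 1) and B (node 0).
Reduce the network between node 1 (A) and node 0 (B) by series/parallel combination:
  Rp1 = R1 ‖ R2 (parallel, both between nodes 0 and 1) = 1/(1/40 + 1/150) = 31.58 Ω
R_th = 31.58 Ω
I_n = V_th/R_th = 9.474/31.58 = 0.3 A, and R_n = R_th = 31.58 Ω

Final answer: I_n = 0.3 A, R_n = 31.58 Ω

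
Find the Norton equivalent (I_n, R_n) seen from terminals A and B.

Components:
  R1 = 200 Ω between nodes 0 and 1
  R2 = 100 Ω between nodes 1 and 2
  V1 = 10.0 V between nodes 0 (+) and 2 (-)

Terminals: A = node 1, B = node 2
Find the Thévenin equivalent first; then I_n = V_th/R_th and R_n = R_th.
Step 1 — V_th is the open-circuit voltage V_A - V_B (nothing connected across the terminals).
Nodal analysis, taking node 2 as the 0 V reference.
Source V1 fixes V_0 = 10 V.
KCL at each unknown node (sum of currents leaving = 0; resistances in Ω):
  Node 1: (V_1 - 10)/200 + (V_1 - 0)/100 = 0
Collecting terms: 0.015 × V_1 = 0.05  =>  V_1 = 3.333 V
V_th = V_1 - V_2 = 3.333 - 0 = 3.333 V
Step 2 — R_th: zero the source — replace V1 by a short circuit (node 2 merges into node 0) — and find the resistance seen between A (node 1) and B (node 0).
Reduce the network between node 1 (A) and node 0 (B) by series/parallel combination:
  Rp1 = R1 ‖ R2 (parallel, both between nodes 0 and 1) = 1/(1/200 + 1/100) = 66.67 Ω
R_th = 66.67 Ω
I_n = V_th/R_th = 3.333/66.67 = 0.05 A, and R_n = R_th = 66.67 Ω

Final answer: I_n = 0.05 A, R_n = 66.67 Ω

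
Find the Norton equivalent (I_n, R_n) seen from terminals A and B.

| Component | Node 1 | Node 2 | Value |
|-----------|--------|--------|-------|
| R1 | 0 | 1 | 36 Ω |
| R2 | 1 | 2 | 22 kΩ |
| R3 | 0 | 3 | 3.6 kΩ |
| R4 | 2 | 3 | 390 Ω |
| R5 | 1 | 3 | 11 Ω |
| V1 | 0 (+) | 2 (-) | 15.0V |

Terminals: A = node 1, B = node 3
Find the Thévenin equivalent first; then I_n = V_th/R_th and R_n = R_th.
Step 1 — V_th is the open-circuit voltage V_A - V_B (nothing connected across the terminals).
Nodal analysis, taking node 2 as the 0 V reference.
Source V1 fixes V_0 = 15 V.
KCL at each unknown node (sum of currents leaving = 0; resistances in Ω):
  Node 1: (V_1 - 15)/36 + (V_1 - 0)/22000 + (V_1 - V_3)/11 = 0
  Node 3: (V_3 - 15)/3600 + (V_3 - 0)/390 + (V_3 - V_1)/11 = 0
Collecting terms (coefficients in siemens):
  0.1187·V_1 - 0.09091·V_3 = 0.4167
  0.09375·V_3 - 0.09091·V_1 = 0.004167
Determinant D = (0.1187)(0.09375) - (-0.09091)(-0.09091) = 0.002867
V_1 = [(0.4167)(0.09375) - (-0.09091)(0.004167)]/D = 13.76 V
V_3 = [(0.1187)(0.004167) - (0.4167)(-0.09091)]/D = 13.39 V
V_th = V_1 - V_3 = 13.76 - 13.39 = 0.3726 V
Step 2 — R_th: zero the source — replace V1 by a short circuit (node 2 merges into node 0) — and find the resistance seen between A (node 1) and B (node 3).
Reduce the network between node 1 (A) and node 3 (B) by series/parallel combination:
  Rp1 = R1 ‖ R2 (parallel, both between nodes 0 and 1) = 1/(1/36 + 1/22000) = 35.94 Ω
  Rp2 = R3 ‖ R4 (parallel, both between nodes 0 and 3) = 1/(1/3600 + 1/390) = 351.9 Ω
  Rs1 = Rp1 + Rp2 (series, joined only at node 0) = 35.94 + 351.9 = 387.8 Ω
  Rp3 = R5 ‖ Rs1 (parallel, both between nodes 1 and 3) = 1/(1/11 + 1/387.8) = 10.7 Ω
R_th = 10.7 Ω
I_n = V_th/R_th = 0.3726/10.7 = 0.03483 A, and R_n = R_th = 10.7 Ω

Final answer: I_n = 0.03483 A, R_n = 10.7 Ω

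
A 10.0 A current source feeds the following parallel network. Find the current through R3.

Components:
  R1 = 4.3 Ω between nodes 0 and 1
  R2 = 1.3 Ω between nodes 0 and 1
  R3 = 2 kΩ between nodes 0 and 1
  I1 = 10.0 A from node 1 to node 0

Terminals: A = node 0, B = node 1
All resistors sit directly between nodes 0 and 1, so they are in parallel and share one voltage V; the full source current 10 A splits among them.
1/R_par = 1/4.3 + 1/1.3 + 1/2000 = 1.002 S  =>  R_par = 0.9977 Ω
V = I × R_par = 10 × 0.9977 = 9.977 V
I_R3 = V/R3 = 9.977/2000 = 0.004989 A

Final answer: 0.004989 A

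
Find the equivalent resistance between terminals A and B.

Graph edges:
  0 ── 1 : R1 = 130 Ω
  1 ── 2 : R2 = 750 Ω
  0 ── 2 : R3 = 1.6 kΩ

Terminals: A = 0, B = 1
Reduce the network between node 0 (A) and node 1 (B) by series/parallel combination:
  Rs1 = R3 + R2 (series, joined only at node 2) = 1600 + 750 = 2350 Ω
  Rp1 = R1 ‖ Rs1 (parallel, both between nodes 0 and 1) = 1/(1/130 + 1/2350) = 123.2 Ω
R_eq = 123.2 Ω

Final answer: 123.2 Ω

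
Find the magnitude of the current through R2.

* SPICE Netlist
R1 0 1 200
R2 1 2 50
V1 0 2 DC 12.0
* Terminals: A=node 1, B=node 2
Nodal analysis, taking node 2 as the 0 V reference.
Source V1 fixes V_0 = 12 V.
KCL at each unknown node (sum of currents leaving = 0; resistances in Ω):
  Node 1: (V_1 - 12)/200 + (V_1 - 0)/50 = 0
Collecting terms: 0.025 × V_1 = 0.06  =>  V_1 = 2.4 V
I_R2 = (V_1 - V_2)/R2 = (2.4 - 0)/50 = 0.048 A
|I_R2| = 0.048 A

Final answer: |I_R2| = 0.048 A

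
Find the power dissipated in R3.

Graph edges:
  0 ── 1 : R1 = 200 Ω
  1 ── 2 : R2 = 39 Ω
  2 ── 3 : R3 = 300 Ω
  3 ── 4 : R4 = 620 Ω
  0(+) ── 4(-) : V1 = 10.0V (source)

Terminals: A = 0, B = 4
Nodal analysis, taking node 4 as the 0 V reference.
Source V1 fixes V_0 = 10 V.
KCL at each unknown node (sum of currents leaving = 0; resistances in Ω):
  Node 1: (V_1 - 10)/200 + (V_1 - V_2)/39 = 0
  Node 2: (V_2 - V_1)/39 + (V_2 - V_3)/300 = 0
  Node 3: (V_3 - V_2)/300 + (V_3 - 0)/620 = 0
Collecting terms (coefficients in siemens):
  0.03064·V_1 - 0.02564·V_2 = 0.05
  0.02897·V_2 - 0.02564·V_1 - 0.003333·V_3 = 0
  0.004946·V_3 - 0.003333·V_2 = 0
Solving these 3 simultaneous equations (Gaussian elimination) gives:
  V_1 = 8.274 V, V_2 = 7.938 V, V_3 = 5.349 V
I_R3 = (V_2 - V_3)/R3 = (7.938 - 5.349)/300 = 0.008628 A
P_R3 = I_R3² × R3 = (0.008628)² × 300 = 0.02233 W

Final answer: 0.02233 W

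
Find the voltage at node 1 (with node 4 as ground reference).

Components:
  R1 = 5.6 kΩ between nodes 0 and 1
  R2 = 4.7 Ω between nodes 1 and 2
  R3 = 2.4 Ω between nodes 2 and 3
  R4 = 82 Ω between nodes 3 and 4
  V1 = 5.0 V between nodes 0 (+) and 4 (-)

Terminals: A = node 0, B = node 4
Nodal analysis, taking node 4 as the 0 V reference.
Source V1 fixes V_0 = 5 V.
KCL at each unknown node (sum of currents leaving = 0; resistances in Ω):
  Node 1: (V_1 - 5)/5600 + (V_1 - V_2)/4.7 = 0
  Node 2: (V_2 - V_1)/4.7 + (V_2 - V_3)/2.4 = 0
  Node 3: (V_3 - V_2)/2.4 + (V_3 - 0)/82 = 0
Collecting terms (coefficients in siemens):
  0.2129·V_1 - 0.2128·V_2 = 0.0008929
  0.6294·V_2 - 0.2128·V_1 - 0.4167·V_3 = 0
  0.4289·V_3 - 0.4167·V_2 = 0
Solving these 3 simultaneous equations (Gaussian elimination) gives:
  V_1 = 0.07831 V, V_2 = 0.07418 V, V_3 = 0.07207 V
The requested potential is V_1 = 0.07831 V.

Final answer: V_1 = 0.07831 V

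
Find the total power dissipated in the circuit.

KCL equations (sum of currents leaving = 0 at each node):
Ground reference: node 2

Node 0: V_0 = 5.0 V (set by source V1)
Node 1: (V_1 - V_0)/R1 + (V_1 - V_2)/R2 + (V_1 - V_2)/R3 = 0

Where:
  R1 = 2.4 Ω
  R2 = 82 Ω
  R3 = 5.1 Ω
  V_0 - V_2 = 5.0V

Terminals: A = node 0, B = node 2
Nodal analysis, taking node 2 as the 0 V reference.
Source V1 fixes V_0 = 5 V.
KCL at each unknown node (sum of currents leaving = 0; resistances in Ω):
  Node 1: (V_1 - 5)/2.4 + (V_1 - 0)/82 + (V_1 - 0)/5.1 = 0
Collecting terms: 0.6249 × V_1 = 2.083  =>  V_1 = 3.334 V
Power in each resistor, P = (ΔV)²/R:
  P_R1 = (5 - 3.334)²/2.4 = 1.157 W
  P_R2 = (3.334 - 0)²/82 = 0.1355 W
  P_R3 = (3.334 - 0)²/5.1 = 2.179 W
P_total = P_R1 + P_R2 + P_R3 = 3.472 W

Final answer: 3.472 W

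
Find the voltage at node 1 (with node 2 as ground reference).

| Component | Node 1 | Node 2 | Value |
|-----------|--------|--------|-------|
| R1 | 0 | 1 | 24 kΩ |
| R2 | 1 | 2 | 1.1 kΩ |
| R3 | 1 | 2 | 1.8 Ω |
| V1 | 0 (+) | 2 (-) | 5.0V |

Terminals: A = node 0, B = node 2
Nodal analysis, taking node 2 as the 0 V reference.
Source V1 fixes V_0 = 5 V.
KCL at each unknown node (sum of currents leaving = 0; resistances in Ω):
  Node 1: (V_1 - 5)/24000 + (V_1 - 0)/1100 + (V_1 - 0)/1.8 = 0
Collecting terms: 0.5565 × V_1 = 0.0002083  =>  V_1 = 0.0003744 V
The requested potential is V_1 = 0.0003744 V.

Final answer: V_1 = 0.0003744 V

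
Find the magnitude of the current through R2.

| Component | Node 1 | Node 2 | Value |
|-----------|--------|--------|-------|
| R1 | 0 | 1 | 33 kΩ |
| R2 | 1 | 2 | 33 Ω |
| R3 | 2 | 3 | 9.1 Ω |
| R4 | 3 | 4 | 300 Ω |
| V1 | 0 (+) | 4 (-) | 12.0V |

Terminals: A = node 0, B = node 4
Nodal analysis, taking node 4 as the 0 V reference.
Source V1 fixes V_0 = 12 V.
KCL at each unknown node (sum of currents leaving = 0; resistances in Ω):
  Node 1: (V_1 - 12)/33000 + (V_1 - V_2)/33 = 0
  Node 2: (V_2 - V_1)/33 + (V_2 - V_3)/9.1 = 0
  Node 3: (V_3 - V_2)/9.1 + (V_3 - 0)/300 = 0
Collecting terms (coefficients in siemens):
  0.03033·V_1 - 0.0303·V_2 = 0.0003636
  0.1402·V_2 - 0.0303·V_1 - 0.1099·V_3 = 0
  0.1132·V_3 - 0.1099·V_2 = 0
Solving these 3 simultaneous equations (Gaussian elimination) gives:
  V_1 = 0.1231 V, V_2 = 0.1112 V, V_3 = 0.108 V
I_R2 = (V_1 - V_2)/R2 = (0.1231 - 0.1112)/33 = 0.0003599 A
|I_R2| = 0.0003599 A

Final answer: |I_R2| = 0.0003599 A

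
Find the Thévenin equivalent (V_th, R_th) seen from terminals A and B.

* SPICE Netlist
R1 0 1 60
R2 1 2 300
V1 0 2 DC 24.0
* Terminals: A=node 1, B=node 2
Step 1 — V_th is the open-circuit voltage V_A - V_B (nothing connected across the terminals).
Nodal analysis, taking node 2 as the 0 V reference.
Source V1 fixes V_0 = 24 V.
KCL at each unknown node (sum of currents leaving = 0; resistances in Ω):
  Node 1: (V_1 - 24)/60 + (V_1 - 0)/300 = 0
Collecting terms: 0.02 × V_1 = 0.4  =>  V_1 = 20 V
V_th = V_1 - V_2 = 20 - 0 = 20 V
Step 2 — R_th: zero the source — replace V1 by a short circuit (node 2 merges into node 0) — and find the resistance seen between A (node 1) and B (node 0).
Reduce the network between node 1 (A) and node 0 (B) by series/parallel combination:
  Rp1 = R1 ‖ R2 (parallel, both between nodes 0 and 1) = 1/(1/60 + 1/300) = 50 Ω
R_th = 50 Ω

Final answer: V_th = 20 V, R_th = 50 Ω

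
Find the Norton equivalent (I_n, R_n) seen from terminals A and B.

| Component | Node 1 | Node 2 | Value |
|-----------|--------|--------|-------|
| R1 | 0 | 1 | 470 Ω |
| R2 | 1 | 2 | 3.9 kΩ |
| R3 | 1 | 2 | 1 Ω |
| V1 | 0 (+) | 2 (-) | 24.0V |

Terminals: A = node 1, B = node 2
Find the Thévenin equivalent first; then I_n = V_th/R_th and R_n = R_th.
Step 1 — V_th is the open-circuit voltage V_A - V_B (nothing connected across the terminals).
Nodal analysis, taking node 2 as the 0 V reference.
Source V1 fixes V_0 = 24 V.
KCL at each unknown node (sum of currents leaving = 0; resistances in Ω):
  Node 1: (V_1 - 24)/470 + (V_1 - 0)/3900 + (V_1 - 0)/1 = 0
Collecting terms: 1.002 × V_1 = 0.05106  =>  V_1 = 0.05094 V
V_th = V_1 - V_2 = 0.05094 - 0 = 0.05094 V
Step 2 — R_th: zero the source — replace V1 by a short circuit (node 2 merges into node 0) — and find the resistance seen between A (node 1) and B (node 0).
Reduce the network between node 1 (A) and node 0 (B) by series/parallel combination:
  Rp1 = R1 ‖ R2 ‖ R3 (parallel, all between nodes 0 and 1) = 1/(1/470 + 1/3900 + 1/1) = 0.9976 Ω
R_th = 0.9976 Ω
I_n = V_th/R_th = 0.05094/0.9976 = 0.05106 A, and R_n = R_th = 0.9976 Ω

Final answer: I_n = 0.05106 A, R_n = 0.9976 Ω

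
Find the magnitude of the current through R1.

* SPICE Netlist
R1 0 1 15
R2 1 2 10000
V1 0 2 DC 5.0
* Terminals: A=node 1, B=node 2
Nodal analysis, taking node 2 as the 0 V reference.
Source V1 fixes V_0 = 5 V.
KCL at each unknown node (sum of currents leaving = 0; resistances in Ω):
  Node 1: (V_1 - 5)/15 + (V_1 - 0)/10000 = 0
Collecting terms: 0.06677 × V_1 = 0.3333  =>  V_1 = 4.993 V
I_R1 = (V_0 - V_1)/R1 = (5 - 4.993)/15 = 0.0004993 A
|I_R1| = 0.0004993 A

Final answer: |I_R1| = 0.0004993 A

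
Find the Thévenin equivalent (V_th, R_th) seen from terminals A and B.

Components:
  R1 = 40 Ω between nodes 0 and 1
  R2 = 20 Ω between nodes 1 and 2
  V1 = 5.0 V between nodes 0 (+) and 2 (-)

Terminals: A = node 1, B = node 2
Step 1 — V_th is the open-circuit voltage V_A - V_B (nothing connected across the terminals).
Nodal analysis, taking node 2 as the 0 V reference.
Source V1 fixes V_0 = 5 V.
KCL at each unknown node (sum of currents leaving = 0; resistances in Ω):
  Node 1: (V_1 - 5)/40 + (V_1 - 0)/20 = 0
Collecting terms: 0.075 × V_1 = 0.125  =>  V_1 = 1.667 V
V_th = V_1 - V_2 = 1.667 - 0 = 1.667 V
Step 2 — R_th: zero the source — replace V1 by a short circuit (node 2 merges into node 0) — and find the resistance seen between A (node 1) and B (node 0).
Reduce the network between node 1 (A) and node 0 (B) by series/parallel combination:
  Rp1 = R1 ‖ R2 (parallel, both between nodes 0 and 1) = 1/(1/40 + 1/20) = 13.33 Ω
R_th = 13.33 Ω

Final answer: V_th = 1.667 V, R_th = 13.33 Ω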